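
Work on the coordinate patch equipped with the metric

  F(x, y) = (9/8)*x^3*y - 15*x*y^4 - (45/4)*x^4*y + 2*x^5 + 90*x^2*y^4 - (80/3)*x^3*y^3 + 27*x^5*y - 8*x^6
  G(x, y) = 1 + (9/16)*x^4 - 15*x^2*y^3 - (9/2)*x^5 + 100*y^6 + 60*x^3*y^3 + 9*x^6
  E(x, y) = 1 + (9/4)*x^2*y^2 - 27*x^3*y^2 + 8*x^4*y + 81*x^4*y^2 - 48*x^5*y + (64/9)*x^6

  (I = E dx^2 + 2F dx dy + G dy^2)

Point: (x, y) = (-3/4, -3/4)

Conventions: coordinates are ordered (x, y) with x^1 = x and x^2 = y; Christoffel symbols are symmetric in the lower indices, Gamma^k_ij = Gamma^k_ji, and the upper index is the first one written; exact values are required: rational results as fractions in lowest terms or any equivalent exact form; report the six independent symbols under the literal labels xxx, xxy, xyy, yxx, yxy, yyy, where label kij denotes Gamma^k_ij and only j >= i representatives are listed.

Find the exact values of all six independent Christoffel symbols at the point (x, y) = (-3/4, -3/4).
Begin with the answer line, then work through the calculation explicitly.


Answer: Gamma_xxx = -19440/39521, Gamma_xxy = -17820/39521, Gamma_xyy = -48600/39521, Gamma_yxx = -163296/197605, Gamma_yxy = -149688/197605, Gamma_yyy = -81648/39521

E = 54721/4096, F = 42525/2048, G = 36745/1024 at the point
E_x = -6075/128, E_y = -22275/512, F_x = -63099/1024, F_y = -24543/256, G_x = -18711/256, G_y = -25515/128
EG - F^2 = 197605/4096;  g^inv = (4096/197605) * [[36745/1024, -42525/2048], [-42525/2048, 54721/4096]]
first-kind symbols [ij,l] = (1/2)(d_i g_jl + d_j g_il - d_l g_ij): [xx,x] = E_x/2 = -6075/256, [xx,y] = F_x - E_y/2 = -5103/128, [xy,x] = E_y/2 = -22275/1024, [xy,y] = G_x/2 = -18711/512, [yy,x] = F_y - G_x/2 = -30375/512, [yy,y] = G_y/2 = -25515/256
Gamma^x_ij = (G*[ij,x] - F*[ij,y])/(EG - F^2), Gamma^y_ij = (E*[ij,y] - F*[ij,x])/(EG - F^2)


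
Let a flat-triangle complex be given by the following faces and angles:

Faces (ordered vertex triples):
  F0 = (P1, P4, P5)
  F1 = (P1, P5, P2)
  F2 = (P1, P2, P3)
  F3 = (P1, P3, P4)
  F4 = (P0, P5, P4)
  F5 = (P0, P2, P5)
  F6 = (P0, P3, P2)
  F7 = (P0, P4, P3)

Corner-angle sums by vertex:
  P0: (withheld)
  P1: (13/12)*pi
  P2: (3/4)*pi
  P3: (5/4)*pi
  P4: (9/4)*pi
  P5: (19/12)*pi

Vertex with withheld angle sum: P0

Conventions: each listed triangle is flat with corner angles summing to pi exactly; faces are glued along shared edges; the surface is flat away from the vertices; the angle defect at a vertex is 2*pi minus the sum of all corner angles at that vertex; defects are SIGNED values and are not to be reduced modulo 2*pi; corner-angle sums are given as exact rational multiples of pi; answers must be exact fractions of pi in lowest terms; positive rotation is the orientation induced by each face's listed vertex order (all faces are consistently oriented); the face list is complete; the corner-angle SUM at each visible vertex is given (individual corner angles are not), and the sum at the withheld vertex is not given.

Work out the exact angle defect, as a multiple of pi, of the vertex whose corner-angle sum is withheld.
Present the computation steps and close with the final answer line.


V = 6, E = 12, F = 8; chi = V - E + F = 2
Gauss-Bonnet: total defect = 2*pi*chi = 4*pi; visible defects sum to (37/12)*pi

Answer: defect(P0) = (11/12)*pi


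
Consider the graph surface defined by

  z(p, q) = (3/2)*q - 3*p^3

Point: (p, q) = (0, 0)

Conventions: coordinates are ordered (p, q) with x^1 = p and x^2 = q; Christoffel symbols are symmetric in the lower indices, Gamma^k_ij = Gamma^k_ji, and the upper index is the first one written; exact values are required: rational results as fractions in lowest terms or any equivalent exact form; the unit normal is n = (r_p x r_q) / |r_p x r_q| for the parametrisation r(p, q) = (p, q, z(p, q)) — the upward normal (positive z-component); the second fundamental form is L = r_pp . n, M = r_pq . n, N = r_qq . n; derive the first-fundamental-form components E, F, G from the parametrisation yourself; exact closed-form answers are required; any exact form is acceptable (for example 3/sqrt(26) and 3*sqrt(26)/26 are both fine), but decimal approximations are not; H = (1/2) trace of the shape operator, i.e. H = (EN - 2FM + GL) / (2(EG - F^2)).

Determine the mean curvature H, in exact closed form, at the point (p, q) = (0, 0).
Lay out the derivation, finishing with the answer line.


z_p = 0, z_q = 3/2, z_pp = 0, z_pq = 0, z_qq = 0
E = 1, F = 0, G = 13/4; answer radicand W^2 = 13/4
unnormalised second-form numerators: l = 0, m = 0, n = 0; L = l/sqrt(13/4), and similarly M = m/sqrt(W^2), N = n/sqrt(W^2)
H = (E*n - 2*F*m + G*l) / (2*(EG - F^2)*sqrt(W^2)); E*n - 2*F*m + G*l = 0, EG - F^2 = 13/4, so H = (0)/sqrt(13/4)

Answer: H = 0


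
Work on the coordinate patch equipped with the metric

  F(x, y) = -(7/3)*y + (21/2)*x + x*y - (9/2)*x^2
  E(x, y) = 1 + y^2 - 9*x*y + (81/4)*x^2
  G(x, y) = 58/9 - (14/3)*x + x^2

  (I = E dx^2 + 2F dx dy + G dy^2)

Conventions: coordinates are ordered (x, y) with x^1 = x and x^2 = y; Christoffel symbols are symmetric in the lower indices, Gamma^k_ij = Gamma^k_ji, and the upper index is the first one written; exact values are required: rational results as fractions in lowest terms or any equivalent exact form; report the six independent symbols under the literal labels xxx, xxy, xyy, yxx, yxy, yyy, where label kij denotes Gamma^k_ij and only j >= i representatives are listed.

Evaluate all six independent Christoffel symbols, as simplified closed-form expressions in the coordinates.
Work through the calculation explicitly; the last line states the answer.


E = 1 + y^2 - 9*x*y + (81/4)*x^2; F = -(7/3)*y + (21/2)*x + x*y - (9/2)*x^2; G = 58/9 - (14/3)*x + x^2
Gamma^k_ij = (1/2) g^{kl} (d_i g_jl + d_j g_il - d_l g_ij), with g^inv = (1/(EG-F^2)) [[G, -F], [-F, E]]
first partials: E_x = -9*y + (81/2)*x, E_y = 2*y - 9*x, F_x = 21/2 + y - 9*x, F_y = -7/3 + x, G_x = -14/3 + 2*x, G_y = 0
D = EG - F^2 = 58/9 - (14/3)*x + y^2 - 9*x*y + (85/4)*x^2
expanded: Gamma^x_xx = (G E_x - 2F F_x + F E_y)/(2D), Gamma^x_xy = (G E_y - F G_x)/(2D), Gamma^x_yy = (2G F_y - G G_x - F G_y)/(2D), Gamma^y_xx = (2E F_x - E E_y - F E_x)/(2D), Gamma^y_xy = (E G_x - F E_y)/(2D), Gamma^y_yy = (E G_y - 2F F_y + F G_x)/(2D); substitute and cancel common factors

Answer: Gamma_xxx = (729*x - 162*y)/(765*x^2 - 324*x*y - 168*x + 36*y^2 + 232), Gamma_xxy = (-162*x + 36*y)/(765*x^2 - 324*x*y - 168*x + 36*y^2 + 232), Gamma_xyy = 0, Gamma_yxx = (378 - 162*x)/(765*x^2 - 324*x*y - 168*x + 36*y^2 + 232), Gamma_yxy = (36*x - 84)/(765*x^2 - 324*x*y - 168*x + 36*y^2 + 232), Gamma_yyy = 0


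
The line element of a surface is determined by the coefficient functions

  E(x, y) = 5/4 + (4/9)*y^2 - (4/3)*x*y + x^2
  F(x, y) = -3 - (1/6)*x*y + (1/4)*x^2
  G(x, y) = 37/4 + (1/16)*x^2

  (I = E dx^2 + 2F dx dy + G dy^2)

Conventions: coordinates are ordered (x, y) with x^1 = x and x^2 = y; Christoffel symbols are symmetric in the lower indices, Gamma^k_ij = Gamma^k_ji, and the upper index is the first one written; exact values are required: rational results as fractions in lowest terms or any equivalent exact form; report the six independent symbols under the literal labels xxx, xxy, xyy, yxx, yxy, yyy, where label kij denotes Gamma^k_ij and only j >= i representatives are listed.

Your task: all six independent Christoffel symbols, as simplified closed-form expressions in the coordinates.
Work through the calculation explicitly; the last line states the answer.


E = 5/4 + (4/9)*y^2 - (4/3)*x*y + x^2; F = -3 - (1/6)*x*y + (1/4)*x^2; G = 37/4 + (1/16)*x^2
Gamma^k_ij = (1/2) g^{kl} (d_i g_jl + d_j g_il - d_l g_ij), with g^inv = (1/(EG-F^2)) [[G, -F], [-F, E]]
first partials: E_x = -(4/3)*y + 2*x, E_y = (8/9)*y - (4/3)*x, F_x = -(1/6)*y + (1/2)*x, F_y = -(1/6)*x, G_x = (1/8)*x, G_y = 0
D = EG - F^2 = 41/16 + (37/9)*y^2 - (40/3)*x*y + (693/64)*x^2
expanded: Gamma^x_xx = (G E_x - 2F F_x + F E_y)/(2D), Gamma^x_xy = (G E_y - F G_x)/(2D), Gamma^x_yy = (2G F_y - G G_x - F G_y)/(2D), Gamma^y_xx = (2E F_x - E E_y - F E_x)/(2D), Gamma^y_xy = (E G_x - F E_y)/(2D), Gamma^y_yy = (E G_y - 2F F_y + F G_x)/(2D); substitute and cancel common factors

Answer: Gamma_xxx = (-396*x^3 + 528*x^2*y - 176*x*y^2 + 22032*x - 13824*y)/(18711*x^2 - 23040*x*y + 7104*y^2 + 4428), Gamma_xxy = (-33*x^3 + 22*x^2*y - 3444*x + 2368*y)/(6237*x^2 - 7680*x*y + 2368*y^2 + 1476), Gamma_xyy = (-33*x^3 - 4884*x)/(24948*x^2 - 30720*x*y + 9472*y^2 + 5904), Gamma_yxx = (4752*x^3 - 9504*x^2*y + 6336*x*y^2 + 23112*x - 1408*y^3 - 14328*y)/(56133*x^2 - 69120*x*y + 21312*y^2 + 13284), Gamma_yxy = (396*x^3 - 528*x^2*y + 176*x*y^2 - 3321*x + 2304*y)/(18711*x^2 - 23040*x*y + 7104*y^2 + 4428), Gamma_yyy = (33*x^3 - 22*x^2*y - 396*x)/(6237*x^2 - 7680*x*y + 2368*y^2 + 1476)


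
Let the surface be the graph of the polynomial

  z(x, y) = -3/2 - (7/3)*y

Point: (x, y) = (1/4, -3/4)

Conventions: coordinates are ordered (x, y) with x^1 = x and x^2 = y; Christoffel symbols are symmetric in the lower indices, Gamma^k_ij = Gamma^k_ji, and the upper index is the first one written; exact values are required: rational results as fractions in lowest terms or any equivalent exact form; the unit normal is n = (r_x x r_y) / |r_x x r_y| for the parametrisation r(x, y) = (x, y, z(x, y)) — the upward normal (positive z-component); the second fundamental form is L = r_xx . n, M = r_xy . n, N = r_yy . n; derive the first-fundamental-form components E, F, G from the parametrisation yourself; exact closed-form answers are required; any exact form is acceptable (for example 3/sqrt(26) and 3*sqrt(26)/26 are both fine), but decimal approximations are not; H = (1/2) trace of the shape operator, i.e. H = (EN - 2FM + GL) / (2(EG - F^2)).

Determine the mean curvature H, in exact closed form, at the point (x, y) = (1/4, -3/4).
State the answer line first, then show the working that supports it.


Answer: H = 0

z_x = 0, z_y = -7/3, z_xx = 0, z_xy = 0, z_yy = 0
E = 1, F = 0, G = 58/9; answer radicand W^2 = 58/9
unnormalised second-form numerators: l = 0, m = 0, n = 0; L = l/sqrt(58/9), and similarly M = m/sqrt(W^2), N = n/sqrt(W^2)
H = (E*n - 2*F*m + G*l) / (2*(EG - F^2)*sqrt(W^2)); E*n - 2*F*m + G*l = 0, EG - F^2 = 58/9, so H = (0)/sqrt(58/9)


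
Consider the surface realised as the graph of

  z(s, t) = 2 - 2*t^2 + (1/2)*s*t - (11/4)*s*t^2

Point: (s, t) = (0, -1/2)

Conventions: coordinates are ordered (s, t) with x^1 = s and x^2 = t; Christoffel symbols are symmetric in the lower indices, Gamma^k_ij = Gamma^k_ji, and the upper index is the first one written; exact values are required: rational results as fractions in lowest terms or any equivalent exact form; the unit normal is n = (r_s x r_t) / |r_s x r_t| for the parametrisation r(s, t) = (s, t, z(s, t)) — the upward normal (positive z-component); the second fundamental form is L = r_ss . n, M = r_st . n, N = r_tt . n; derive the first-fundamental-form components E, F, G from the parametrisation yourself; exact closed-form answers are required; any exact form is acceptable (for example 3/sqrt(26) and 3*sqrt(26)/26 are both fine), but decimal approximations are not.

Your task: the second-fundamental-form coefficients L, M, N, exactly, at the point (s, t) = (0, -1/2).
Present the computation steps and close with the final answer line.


z_s = -15/16, z_t = 2, z_ss = 0, z_st = 13/4, z_tt = -4
E = 481/256, F = -15/8, G = 5; answer radicand W^2 = 1505/256
unnormalised second-form numerators: l = 0, m = 13/4, n = -4; L = l/sqrt(1505/256), and similarly M = m/sqrt(W^2), N = n/sqrt(W^2)

Answer: L = 0, M = 52*sqrt(1505)/1505, N = -64*sqrt(1505)/1505


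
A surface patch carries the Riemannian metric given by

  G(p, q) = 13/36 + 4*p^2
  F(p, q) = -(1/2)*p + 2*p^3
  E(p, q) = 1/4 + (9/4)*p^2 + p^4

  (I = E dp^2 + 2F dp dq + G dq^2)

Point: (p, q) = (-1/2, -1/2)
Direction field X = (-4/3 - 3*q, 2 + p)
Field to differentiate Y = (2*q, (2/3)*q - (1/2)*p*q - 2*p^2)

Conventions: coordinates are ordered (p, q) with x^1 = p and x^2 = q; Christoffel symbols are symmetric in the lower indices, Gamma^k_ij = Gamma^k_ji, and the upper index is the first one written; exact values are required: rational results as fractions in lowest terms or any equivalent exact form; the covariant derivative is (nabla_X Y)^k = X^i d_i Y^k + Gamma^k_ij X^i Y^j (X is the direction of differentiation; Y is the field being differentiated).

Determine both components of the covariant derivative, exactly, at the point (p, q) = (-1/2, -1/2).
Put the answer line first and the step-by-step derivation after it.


Answer: (nabla_X Y)^p = -1/42, (nabla_X Y)^q = 797/196

E = 7/8, F = 0, G = 49/36 at the point
E_p = -11/4, E_q = 0, F_p = 1, F_q = 0, G_p = -4, G_q = 0
EG - F^2 = 343/288;  g^inv = (288/343) * [[49/36, 0], [0, 7/8]]
first-kind symbols [ij,l] = (1/2)(d_i g_jl + d_j g_il - d_l g_ij): [pp,p] = E_p/2 = -11/8, [pp,q] = F_p - E_q/2 = 1, [pq,p] = E_q/2 = 0, [pq,q] = G_p/2 = -2, [qq,p] = F_q - G_p/2 = 2, [qq,q] = G_q/2 = 0
Gamma^p_ij = (G*[ij,p] - F*[ij,q])/(EG - F^2), Gamma^q_ij = (E*[ij,q] - F*[ij,p])/(EG - F^2)
Gamma_ppp = -11/7, Gamma_ppq = 0, Gamma_pqq = 16/7, Gamma_qpp = 36/49, Gamma_qpq = -72/49, Gamma_qqq = 0
X = (1/6, 3/2), Y = (-1, -23/24) at the point


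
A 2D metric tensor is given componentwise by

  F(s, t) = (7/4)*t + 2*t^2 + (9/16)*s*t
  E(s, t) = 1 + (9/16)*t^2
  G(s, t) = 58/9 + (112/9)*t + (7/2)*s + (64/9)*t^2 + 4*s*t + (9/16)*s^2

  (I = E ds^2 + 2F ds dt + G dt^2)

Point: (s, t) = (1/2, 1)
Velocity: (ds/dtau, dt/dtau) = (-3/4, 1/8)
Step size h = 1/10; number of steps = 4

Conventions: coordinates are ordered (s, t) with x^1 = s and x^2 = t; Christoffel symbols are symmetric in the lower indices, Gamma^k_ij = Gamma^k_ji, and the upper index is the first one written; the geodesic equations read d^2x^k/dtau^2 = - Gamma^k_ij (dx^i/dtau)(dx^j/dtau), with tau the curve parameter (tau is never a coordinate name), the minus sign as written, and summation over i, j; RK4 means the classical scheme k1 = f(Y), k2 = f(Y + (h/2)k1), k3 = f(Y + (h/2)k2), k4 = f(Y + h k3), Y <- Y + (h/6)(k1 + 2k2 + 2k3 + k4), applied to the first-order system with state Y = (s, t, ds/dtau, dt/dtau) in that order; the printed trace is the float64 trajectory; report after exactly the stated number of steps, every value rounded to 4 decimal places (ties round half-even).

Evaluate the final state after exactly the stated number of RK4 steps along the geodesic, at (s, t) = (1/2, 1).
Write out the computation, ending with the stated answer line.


f(Y) = (ds/dtau, dt/dtau, -Gamma^s_ij Y'^i Y'^j, -Gamma^t_ij Y'^i Y'^j) with the Gammas evaluated at the stage position; h = 0.100000; intermediate values shown to 6 dp
step 0: s = 0.5000, t = 1.0000, ds/dtau = -0.7500, dt/dtau = 0.1250
step 1:
  k1: at (s, t) = (0.500000, 1.000000), (ds/dtau, dt/dtau) = (-0.750000, 0.125000); Gamma_sss = 0.000000, Gamma_sst = 0.018471, Gamma_stt = 0.065675, Gamma_tss = 0.000000, Gamma_tst = 0.132376, Gamma_ttt = 0.470669; k1 = (-0.750000, 0.125000, 0.002437, 0.017466)
  k2: at (s, t) = (0.462500, 1.006250), (ds/dtau, dt/dtau) = (-0.749878, 0.125873); Gamma_sss = 0.000000, Gamma_sst = 0.018658, Gamma_stt = 0.066338, Gamma_tss = 0.000000, Gamma_tst = 0.132598, Gamma_ttt = 0.471461; k2 = (-0.749878, 0.125873, 0.002471, 0.017562)
  k3: at (s, t) = (0.462506, 1.006294), (ds/dtau, dt/dtau) = (-0.749876, 0.125878); Gamma_sss = 0.000000, Gamma_sst = 0.018657, Gamma_stt = 0.066338, Gamma_tss = 0.000000, Gamma_tst = 0.132596, Gamma_ttt = 0.471451; k3 = (-0.749876, 0.125878, 0.002471, 0.017562)
  k4: at (s, t) = (0.425012, 1.012588), (ds/dtau, dt/dtau) = (-0.749753, 0.126756); Gamma_sss = 0.000000, Gamma_sst = 0.018845, Gamma_stt = 0.067005, Gamma_tss = 0.000000, Gamma_tst = 0.132816, Gamma_ttt = 0.472234; k4 = (-0.749753, 0.126756, 0.002505, 0.017657)
  Y <- Y + (h/6)(k1 + 2k2 + 2k3 + k4): s = 0.4250, t = 1.0126, ds/dtau = -0.7498, dt/dtau = 0.1268
step 2:
  k1: at (s, t) = (0.425012, 1.012588), (ds/dtau, dt/dtau) = (-0.749753, 0.126756); Gamma_sss = 0.000000, Gamma_sst = 0.018845, Gamma_stt = 0.067005, Gamma_tss = 0.000000, Gamma_tst = 0.132816, Gamma_ttt = 0.472234; k1 = (-0.749753, 0.126756, 0.002505, 0.017657)
  k2: at (s, t) = (0.387525, 1.018925), (ds/dtau, dt/dtau) = (-0.749628, 0.127639); Gamma_sss = 0.000000, Gamma_sst = 0.019034, Gamma_stt = 0.067677, Gamma_tss = 0.000000, Gamma_tst = 0.133034, Gamma_ttt = 0.473008; k2 = (-0.749628, 0.127639, 0.002540, 0.017752)
  k3: at (s, t) = (0.387531, 1.018970), (ds/dtau, dt/dtau) = (-0.749626, 0.127644); Gamma_sss = 0.000000, Gamma_sst = 0.019034, Gamma_stt = 0.067677, Gamma_tss = 0.000000, Gamma_tst = 0.133031, Gamma_ttt = 0.472998; k3 = (-0.749626, 0.127644, 0.002540, 0.017752)
  k4: at (s, t) = (0.350050, 1.025352), (ds/dtau, dt/dtau) = (-0.749499, 0.128531); Gamma_sss = 0.000000, Gamma_sst = 0.019224, Gamma_stt = 0.068353, Gamma_tss = 0.000000, Gamma_tst = 0.133246, Gamma_ttt = 0.473762; k4 = (-0.749499, 0.128531, 0.002575, 0.017845)
  Y <- Y + (h/6)(k1 + 2k2 + 2k3 + k4): s = 0.3500, t = 1.0254, ds/dtau = -0.7495, dt/dtau = 0.1285
step 3:
  k1: at (s, t) = (0.350050, 1.025352), (ds/dtau, dt/dtau) = (-0.749499, 0.128531); Gamma_sss = 0.000000, Gamma_sst = 0.019224, Gamma_stt = 0.068353, Gamma_tss = 0.000000, Gamma_tst = 0.133246, Gamma_ttt = 0.473762; k1 = (-0.749499, 0.128531, 0.002575, 0.017845)
  k2: at (s, t) = (0.312575, 1.031778), (ds/dtau, dt/dtau) = (-0.749370, 0.129424); Gamma_sss = 0.000000, Gamma_sst = 0.019415, Gamma_stt = 0.069033, Gamma_tss = 0.000000, Gamma_tst = 0.133458, Gamma_ttt = 0.474517; k2 = (-0.749370, 0.129424, 0.002610, 0.017939)
  k3: at (s, t) = (0.312581, 1.031823), (ds/dtau, dt/dtau) = (-0.749368, 0.129428); Gamma_sss = 0.000000, Gamma_sst = 0.019415, Gamma_stt = 0.069033, Gamma_tss = 0.000000, Gamma_tst = 0.133455, Gamma_ttt = 0.474506; k3 = (-0.749368, 0.129428, 0.002610, 0.017939)
  k4: at (s, t) = (0.275113, 1.038295), (ds/dtau, dt/dtau) = (-0.749238, 0.130325); Gamma_sss = 0.000000, Gamma_sst = 0.019608, Gamma_stt = 0.069717, Gamma_tss = 0.000000, Gamma_tst = 0.133664, Gamma_ttt = 0.475251; k4 = (-0.749238, 0.130325, 0.002645, 0.018031)
  Y <- Y + (h/6)(k1 + 2k2 + 2k3 + k4): s = 0.2751, t = 1.0383, ds/dtau = -0.7492, dt/dtau = 0.1303
step 4:
  k1: at (s, t) = (0.275113, 1.038295), (ds/dtau, dt/dtau) = (-0.749238, 0.130325); Gamma_sss = 0.000000, Gamma_sst = 0.019608, Gamma_stt = 0.069717, Gamma_tss = 0.000000, Gamma_tst = 0.133664, Gamma_ttt = 0.475251; k1 = (-0.749238, 0.130325, 0.002645, 0.018031)
  k2: at (s, t) = (0.237651, 1.044811), (ds/dtau, dt/dtau) = (-0.749106, 0.131227); Gamma_sss = 0.000000, Gamma_sst = 0.019801, Gamma_stt = 0.070405, Gamma_tss = 0.000000, Gamma_tst = 0.133871, Gamma_ttt = 0.475986; k2 = (-0.749106, 0.131227, 0.002681, 0.018123)
  k3: at (s, t) = (0.237657, 1.044856), (ds/dtau, dt/dtau) = (-0.749104, 0.131231); Gamma_sss = 0.000000, Gamma_sst = 0.019801, Gamma_stt = 0.070405, Gamma_tss = 0.000000, Gamma_tst = 0.133868, Gamma_ttt = 0.475976; k3 = (-0.749104, 0.131231, 0.002681, 0.018123)
  k4: at (s, t) = (0.200202, 1.051418), (ds/dtau, dt/dtau) = (-0.748970, 0.132137); Gamma_sss = 0.000000, Gamma_sst = 0.019996, Gamma_stt = 0.071097, Gamma_tss = 0.000000, Gamma_tst = 0.134072, Gamma_ttt = 0.476700; k4 = (-0.748970, 0.132137, 0.002717, 0.018214)
  Y <- Y + (h/6)(k1 + 2k2 + 2k3 + k4): s = 0.2002, t = 1.0514, ds/dtau = -0.7490, dt/dtau = 0.1321

Answer: s = 0.2002, t = 1.0514, ds/dtau = -0.7490, dt/dtau = 0.1321


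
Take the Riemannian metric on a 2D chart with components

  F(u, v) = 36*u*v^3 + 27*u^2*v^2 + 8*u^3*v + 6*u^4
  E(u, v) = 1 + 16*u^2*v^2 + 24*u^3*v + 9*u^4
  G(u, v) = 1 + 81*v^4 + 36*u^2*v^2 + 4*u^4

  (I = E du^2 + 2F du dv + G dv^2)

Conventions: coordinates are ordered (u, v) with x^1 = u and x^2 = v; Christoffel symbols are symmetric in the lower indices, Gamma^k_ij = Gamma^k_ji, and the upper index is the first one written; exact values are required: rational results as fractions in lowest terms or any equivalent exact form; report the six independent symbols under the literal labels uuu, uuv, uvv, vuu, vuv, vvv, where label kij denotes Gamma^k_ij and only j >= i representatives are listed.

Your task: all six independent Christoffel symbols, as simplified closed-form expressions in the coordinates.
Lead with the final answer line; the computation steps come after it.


Answer: Gamma_uuu = (18*u^3 + 36*u^2*v + 16*u*v^2)/(13*u^4 + 24*u^3*v + 52*u^2*v^2 + 81*v^4 + 1), Gamma_uuv = (12*u^3 + 16*u^2*v)/(13*u^4 + 24*u^3*v + 52*u^2*v^2 + 81*v^4 + 1), Gamma_uvv = (54*u^2*v + 72*u*v^2)/(13*u^4 + 24*u^3*v + 52*u^2*v^2 + 81*v^4 + 1), Gamma_vuu = (12*u^3 + 8*u^2*v + 54*u*v^2 + 36*v^3)/(13*u^4 + 24*u^3*v + 52*u^2*v^2 + 81*v^4 + 1), Gamma_vuv = (8*u^3 + 36*u*v^2)/(13*u^4 + 24*u^3*v + 52*u^2*v^2 + 81*v^4 + 1), Gamma_vvv = (36*u^2*v + 162*v^3)/(13*u^4 + 24*u^3*v + 52*u^2*v^2 + 81*v^4 + 1)

E = 1 + 16*u^2*v^2 + 24*u^3*v + 9*u^4; F = 36*u*v^3 + 27*u^2*v^2 + 8*u^3*v + 6*u^4; G = 1 + 81*v^4 + 36*u^2*v^2 + 4*u^4
Gamma^k_ij = (1/2) g^{kl} (d_i g_jl + d_j g_il - d_l g_ij), with g^inv = (1/(EG-F^2)) [[G, -F], [-F, E]]
first partials: E_u = 32*u*v^2 + 72*u^2*v + 36*u^3, E_v = 32*u^2*v + 24*u^3, F_u = 36*v^3 + 54*u*v^2 + 24*u^2*v + 24*u^3, F_v = 108*u*v^2 + 54*u^2*v + 8*u^3, G_u = 72*u*v^2 + 16*u^3, G_v = 324*v^3 + 72*u^2*v
D = EG - F^2 = 1 + 81*v^4 + 52*u^2*v^2 + 24*u^3*v + 13*u^4
expanded: Gamma^u_uu = (G E_u - 2F F_u + F E_v)/(2D), Gamma^u_uv = (G E_v - F G_u)/(2D), Gamma^u_vv = (2G F_v - G G_u - F G_v)/(2D), Gamma^v_uu = (2E F_u - E E_v - F E_u)/(2D), Gamma^v_uv = (E G_u - F E_v)/(2D), Gamma^v_vv = (E G_v - 2F F_v + F G_u)/(2D); substitute and cancel common factors


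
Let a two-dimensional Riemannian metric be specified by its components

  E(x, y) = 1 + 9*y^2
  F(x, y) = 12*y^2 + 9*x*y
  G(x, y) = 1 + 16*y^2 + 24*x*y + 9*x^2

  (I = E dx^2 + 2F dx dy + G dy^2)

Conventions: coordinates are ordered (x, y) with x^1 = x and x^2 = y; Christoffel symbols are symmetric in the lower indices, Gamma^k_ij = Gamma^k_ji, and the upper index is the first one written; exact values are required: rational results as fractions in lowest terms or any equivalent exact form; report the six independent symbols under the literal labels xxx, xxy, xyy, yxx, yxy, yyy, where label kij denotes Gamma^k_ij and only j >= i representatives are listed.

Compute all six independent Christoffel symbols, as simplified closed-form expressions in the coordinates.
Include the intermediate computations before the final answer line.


E = 1 + 9*y^2; F = 12*y^2 + 9*x*y; G = 1 + 16*y^2 + 24*x*y + 9*x^2
Gamma^k_ij = (1/2) g^{kl} (d_i g_jl + d_j g_il - d_l g_ij), with g^inv = (1/(EG-F^2)) [[G, -F], [-F, E]]
first partials: E_x = 0, E_y = 18*y, F_x = 9*y, F_y = 24*y + 9*x, G_x = 24*y + 18*x, G_y = 32*y + 24*x
D = EG - F^2 = 1 + 25*y^2 + 24*x*y + 9*x^2
expanded: Gamma^x_xx = (G E_x - 2F F_x + F E_y)/(2D), Gamma^x_xy = (G E_y - F G_x)/(2D), Gamma^x_yy = (2G F_y - G G_x - F G_y)/(2D), Gamma^y_xx = (2E F_x - E E_y - F E_x)/(2D), Gamma^y_xy = (E G_x - F E_y)/(2D), Gamma^y_yy = (E G_y - 2F F_y + F G_x)/(2D); substitute and cancel common factors

Answer: Gamma_xxx = 0, Gamma_xxy = 9*y/(9*x^2 + 24*x*y + 25*y^2 + 1), Gamma_xyy = 12*y/(9*x^2 + 24*x*y + 25*y^2 + 1), Gamma_yxx = 0, Gamma_yxy = (9*x + 12*y)/(9*x^2 + 24*x*y + 25*y^2 + 1), Gamma_yyy = (12*x + 16*y)/(9*x^2 + 24*x*y + 25*y^2 + 1)


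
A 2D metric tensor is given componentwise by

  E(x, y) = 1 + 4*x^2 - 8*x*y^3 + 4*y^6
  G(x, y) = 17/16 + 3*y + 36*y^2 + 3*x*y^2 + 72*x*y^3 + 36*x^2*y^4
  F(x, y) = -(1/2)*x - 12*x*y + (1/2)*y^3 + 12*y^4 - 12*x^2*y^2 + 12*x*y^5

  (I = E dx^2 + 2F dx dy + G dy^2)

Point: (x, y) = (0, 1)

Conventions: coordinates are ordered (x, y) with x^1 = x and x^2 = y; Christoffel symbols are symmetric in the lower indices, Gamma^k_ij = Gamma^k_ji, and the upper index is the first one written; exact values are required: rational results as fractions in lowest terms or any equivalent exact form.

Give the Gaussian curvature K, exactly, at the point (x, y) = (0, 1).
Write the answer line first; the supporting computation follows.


Answer: K = -4096/165675

E = 5, F = 25/2, G = 641/16, EG - F^2 = 705/16 at the point
E_x = -8, E_y = 24, F_x = -1/2, F_y = 99/2, G_x = 75, G_y = 75
E_yy = 120, F_xy = 48, G_xx = 72
Using the Brioschi determinant formula for K from the metric derivatives:
M1 = [[-E_yy/2 + F_xy - G_xx/2, E_x/2, F_x - E_y/2], [F_y - G_x/2, E, F], [G_y/2, F, G]] = [[-48, -4, -25/2], [12, 5, 25/2], [75/2, 25/2, 641/16]]; det M1 = -6393/4
M2 = [[0, E_y/2, G_x/2], [E_y/2, E, F], [G_x/2, F, G]] = [[0, 12, 75/2], [12, 5, 25/2], [75/2, 25/2, 641/16]]; det M2 = -6201/4
det M1 - det M2 = -48; K = -48 / (705/16)^2 = -4096/165675


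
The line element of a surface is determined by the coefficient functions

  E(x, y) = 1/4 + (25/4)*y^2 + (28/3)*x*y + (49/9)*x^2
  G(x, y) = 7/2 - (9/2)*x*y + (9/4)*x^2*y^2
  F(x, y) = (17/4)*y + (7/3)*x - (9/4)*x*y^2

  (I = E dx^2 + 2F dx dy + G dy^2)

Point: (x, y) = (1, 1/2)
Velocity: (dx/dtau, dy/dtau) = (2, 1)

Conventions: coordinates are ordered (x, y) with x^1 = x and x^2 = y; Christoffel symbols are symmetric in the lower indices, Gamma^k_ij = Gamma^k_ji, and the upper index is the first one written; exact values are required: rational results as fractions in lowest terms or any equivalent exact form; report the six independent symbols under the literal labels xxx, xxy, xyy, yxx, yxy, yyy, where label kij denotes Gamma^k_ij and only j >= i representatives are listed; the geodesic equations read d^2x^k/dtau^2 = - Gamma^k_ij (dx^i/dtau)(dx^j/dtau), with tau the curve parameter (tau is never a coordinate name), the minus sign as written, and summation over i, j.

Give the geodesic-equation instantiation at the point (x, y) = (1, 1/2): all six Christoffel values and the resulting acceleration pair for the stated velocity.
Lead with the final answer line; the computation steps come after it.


Answer: Gamma_xxx = 86523/14824, Gamma_xxy = 2211/872, Gamma_xyy = 20799/14824, Gamma_yxx = -41509/2616, Gamma_yxy = -5023/872, Gamma_yyy = -3171/872; accelerations (d^2x/dtau^2, d^2y/dtau^2) = (-517239/14824, 235825/2616)

E = 1717/144, F = 187/48, G = 29/16 at the point
E_x = 140/9, E_y = 187/12, F_x = 85/48, F_y = 2, G_x = -9/8, G_y = -9/4
EG - F^2 = 1853/288;  g^inv = (288/1853) * [[29/16, -187/48], [-187/48, 1717/144]]
first-kind symbols [ij,l] = (1/2)(d_i g_jl + d_j g_il - d_l g_ij): [xx,x] = E_x/2 = 70/9, [xx,y] = F_x - E_y/2 = -289/48, [xy,x] = E_y/2 = 187/24, [xy,y] = G_x/2 = -9/16, [yy,x] = F_y - G_x/2 = 41/16, [yy,y] = G_y/2 = -9/8
Gamma^x_ij = (G*[ij,x] - F*[ij,y])/(EG - F^2), Gamma^y_ij = (E*[ij,y] - F*[ij,x])/(EG - F^2)
Gamma_xxx = 86523/14824, Gamma_xxy = 2211/872, Gamma_xyy = 20799/14824, Gamma_yxx = -41509/2616, Gamma_yxy = -5023/872, Gamma_yyy = -3171/872
d^2x/dtau^2 = -(Gamma_xxx*(2)^2 + 2*Gamma_xxy*(2)*(1) + Gamma_xyy*(1)^2) = -517239/14824
d^2y/dtau^2 = -(Gamma_yxx*(2)^2 + 2*Gamma_yxy*(2)*(1) + Gamma_yyy*(1)^2) = 235825/2616


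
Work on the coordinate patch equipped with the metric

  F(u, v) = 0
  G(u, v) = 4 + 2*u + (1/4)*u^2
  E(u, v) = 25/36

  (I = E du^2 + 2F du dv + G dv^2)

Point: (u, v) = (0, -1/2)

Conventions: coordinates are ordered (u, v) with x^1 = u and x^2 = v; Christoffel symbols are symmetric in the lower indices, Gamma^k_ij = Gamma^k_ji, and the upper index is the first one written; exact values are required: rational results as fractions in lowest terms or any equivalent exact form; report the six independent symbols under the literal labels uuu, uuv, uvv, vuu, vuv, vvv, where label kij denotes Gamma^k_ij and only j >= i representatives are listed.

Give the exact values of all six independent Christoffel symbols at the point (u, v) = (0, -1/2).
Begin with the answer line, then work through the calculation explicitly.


Answer: Gamma_uuu = 0, Gamma_uuv = 0, Gamma_uvv = -36/25, Gamma_vuu = 0, Gamma_vuv = 1/4, Gamma_vvv = 0

E = 25/36, F = 0, G = 4 at the point
E_u = 0, E_v = 0, F_u = 0, F_v = 0, G_u = 2, G_v = 0
EG - F^2 = 25/9;  g^inv = (9/25) * [[4, 0], [0, 25/36]]
first-kind symbols [ij,l] = (1/2)(d_i g_jl + d_j g_il - d_l g_ij): [uu,u] = E_u/2 = 0, [uu,v] = F_u - E_v/2 = 0, [uv,u] = E_v/2 = 0, [uv,v] = G_u/2 = 1, [vv,u] = F_v - G_u/2 = -1, [vv,v] = G_v/2 = 0
Gamma^u_ij = (G*[ij,u] - F*[ij,v])/(EG - F^2), Gamma^v_ij = (E*[ij,v] - F*[ij,u])/(EG - F^2)


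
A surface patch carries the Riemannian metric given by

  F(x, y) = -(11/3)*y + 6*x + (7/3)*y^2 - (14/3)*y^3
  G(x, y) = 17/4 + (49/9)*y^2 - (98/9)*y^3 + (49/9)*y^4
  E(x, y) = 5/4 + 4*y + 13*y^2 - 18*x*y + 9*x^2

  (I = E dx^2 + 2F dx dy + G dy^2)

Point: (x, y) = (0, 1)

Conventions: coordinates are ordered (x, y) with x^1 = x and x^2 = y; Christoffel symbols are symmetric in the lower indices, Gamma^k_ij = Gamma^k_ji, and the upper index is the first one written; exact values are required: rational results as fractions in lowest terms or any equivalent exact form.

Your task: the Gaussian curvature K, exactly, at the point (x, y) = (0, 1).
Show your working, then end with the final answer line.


E = 73/4, F = -6, G = 17/4, EG - F^2 = 665/16 at the point
E_x = -18, E_y = 30, F_x = 6, F_y = -13, G_x = 0, G_y = 0
E_yy = 26, F_xy = 0, G_xx = 0
The intrinsic route: Brioschi's K = (det M1 - det M2)/(EG - F^2)^2.
M1 = [[-E_yy/2 + F_xy - G_xx/2, E_x/2, F_x - E_y/2], [F_y - G_x/2, E, F], [G_y/2, F, G]] = [[-13, -9, -9], [-13, 73/4, -6], [0, -6, 17/4]]; det M1 = -27833/16
M2 = [[0, E_y/2, G_x/2], [E_y/2, E, F], [G_x/2, F, G]] = [[0, 15, 0], [15, 73/4, -6], [0, -6, 17/4]]; det M2 = -3825/4
det M1 - det M2 = -12533/16; K = -12533/16 / (665/16)^2 = -200528/442225

Answer: K = -200528/442225


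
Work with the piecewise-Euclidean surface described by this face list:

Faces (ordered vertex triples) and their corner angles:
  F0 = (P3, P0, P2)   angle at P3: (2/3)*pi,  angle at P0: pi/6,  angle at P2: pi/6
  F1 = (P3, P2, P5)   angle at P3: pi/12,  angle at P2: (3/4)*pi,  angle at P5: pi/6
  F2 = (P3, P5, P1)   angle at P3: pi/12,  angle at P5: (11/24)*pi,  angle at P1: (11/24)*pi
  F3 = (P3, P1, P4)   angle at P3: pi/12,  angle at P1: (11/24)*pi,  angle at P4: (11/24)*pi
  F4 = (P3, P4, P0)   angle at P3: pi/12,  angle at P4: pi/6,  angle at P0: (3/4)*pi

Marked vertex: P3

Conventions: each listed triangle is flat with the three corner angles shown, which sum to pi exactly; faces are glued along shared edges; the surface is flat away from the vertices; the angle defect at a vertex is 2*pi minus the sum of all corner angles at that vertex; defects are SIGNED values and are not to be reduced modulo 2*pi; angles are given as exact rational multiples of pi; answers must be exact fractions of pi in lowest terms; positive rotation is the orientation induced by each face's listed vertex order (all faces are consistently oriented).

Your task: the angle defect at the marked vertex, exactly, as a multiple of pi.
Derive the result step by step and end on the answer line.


Sum of corner angles at P3: pi
defect = 2*pi - pi

Answer: defect(P3) = pi


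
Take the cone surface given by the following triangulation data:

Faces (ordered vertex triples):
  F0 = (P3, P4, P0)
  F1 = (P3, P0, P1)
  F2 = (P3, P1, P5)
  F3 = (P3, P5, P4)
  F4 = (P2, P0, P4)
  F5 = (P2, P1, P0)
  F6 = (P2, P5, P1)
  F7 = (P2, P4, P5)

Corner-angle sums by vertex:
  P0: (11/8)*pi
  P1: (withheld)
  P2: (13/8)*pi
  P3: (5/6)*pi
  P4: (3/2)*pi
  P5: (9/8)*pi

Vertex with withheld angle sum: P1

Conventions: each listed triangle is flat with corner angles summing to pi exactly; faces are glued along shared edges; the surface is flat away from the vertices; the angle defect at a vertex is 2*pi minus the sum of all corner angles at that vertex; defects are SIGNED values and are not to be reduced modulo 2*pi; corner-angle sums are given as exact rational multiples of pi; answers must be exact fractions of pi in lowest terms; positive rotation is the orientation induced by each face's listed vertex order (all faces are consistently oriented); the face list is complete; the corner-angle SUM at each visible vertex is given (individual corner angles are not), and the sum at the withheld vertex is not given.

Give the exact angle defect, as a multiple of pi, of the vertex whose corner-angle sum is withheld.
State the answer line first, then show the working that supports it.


Answer: defect(P1) = (11/24)*pi

V = 6, E = 12, F = 8; chi = V - E + F = 2
Gauss-Bonnet: total defect = 2*pi*chi = 4*pi; visible defects sum to (85/24)*pi


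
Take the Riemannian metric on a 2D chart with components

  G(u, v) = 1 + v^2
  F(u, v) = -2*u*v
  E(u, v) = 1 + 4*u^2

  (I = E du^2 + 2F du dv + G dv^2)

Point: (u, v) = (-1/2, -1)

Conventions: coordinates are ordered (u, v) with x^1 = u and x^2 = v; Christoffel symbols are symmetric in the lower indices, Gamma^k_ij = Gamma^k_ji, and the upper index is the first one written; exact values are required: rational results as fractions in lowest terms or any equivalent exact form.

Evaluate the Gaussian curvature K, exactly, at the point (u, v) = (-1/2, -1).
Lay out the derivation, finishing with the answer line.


E = 2, F = -1, G = 2, EG - F^2 = 3 at the point
E_u = -4, E_v = 0, F_u = 2, F_v = 1, G_u = 0, G_v = -2
E_vv = 0, F_uv = -2, G_uu = 0
Evaluate Brioschi's two determinant matrices M1, M2 and divide by (EG - F^2)^2.
M1 = [[-E_vv/2 + F_uv - G_uu/2, E_u/2, F_u - E_v/2], [F_v - G_u/2, E, F], [G_v/2, F, G]] = [[-2, -2, 2], [1, 2, -1], [-1, -1, 2]]; det M1 = -2
M2 = [[0, E_v/2, G_u/2], [E_v/2, E, F], [G_u/2, F, G]] = [[0, 0, 0], [0, 2, -1], [0, -1, 2]]; det M2 = 0
det M1 - det M2 = -2; K = -2 / (3)^2 = -2/9

Answer: K = -2/9


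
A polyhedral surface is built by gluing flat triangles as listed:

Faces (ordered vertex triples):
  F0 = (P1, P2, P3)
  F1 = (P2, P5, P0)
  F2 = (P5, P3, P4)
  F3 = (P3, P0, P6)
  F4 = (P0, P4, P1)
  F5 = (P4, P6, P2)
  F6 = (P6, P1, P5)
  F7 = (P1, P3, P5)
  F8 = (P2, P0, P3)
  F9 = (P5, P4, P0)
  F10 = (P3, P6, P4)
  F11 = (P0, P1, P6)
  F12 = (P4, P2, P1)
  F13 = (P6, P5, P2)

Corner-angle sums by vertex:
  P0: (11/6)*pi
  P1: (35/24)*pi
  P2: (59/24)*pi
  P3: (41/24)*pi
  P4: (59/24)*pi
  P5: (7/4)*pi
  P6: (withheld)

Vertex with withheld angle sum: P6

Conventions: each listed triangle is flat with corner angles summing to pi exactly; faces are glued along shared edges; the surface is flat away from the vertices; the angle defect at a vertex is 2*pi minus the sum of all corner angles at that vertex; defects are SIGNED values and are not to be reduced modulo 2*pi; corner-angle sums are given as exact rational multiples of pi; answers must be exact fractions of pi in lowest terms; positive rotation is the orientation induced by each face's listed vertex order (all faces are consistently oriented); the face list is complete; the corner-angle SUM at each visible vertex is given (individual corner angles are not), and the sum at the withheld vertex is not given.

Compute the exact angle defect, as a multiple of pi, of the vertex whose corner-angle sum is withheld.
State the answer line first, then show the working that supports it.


Answer: defect(P6) = -pi/3

V = 7, E = 21, F = 14; chi = V - E + F = 0
Gauss-Bonnet: total defect = 2*pi*chi = 0; visible defects sum to pi/3


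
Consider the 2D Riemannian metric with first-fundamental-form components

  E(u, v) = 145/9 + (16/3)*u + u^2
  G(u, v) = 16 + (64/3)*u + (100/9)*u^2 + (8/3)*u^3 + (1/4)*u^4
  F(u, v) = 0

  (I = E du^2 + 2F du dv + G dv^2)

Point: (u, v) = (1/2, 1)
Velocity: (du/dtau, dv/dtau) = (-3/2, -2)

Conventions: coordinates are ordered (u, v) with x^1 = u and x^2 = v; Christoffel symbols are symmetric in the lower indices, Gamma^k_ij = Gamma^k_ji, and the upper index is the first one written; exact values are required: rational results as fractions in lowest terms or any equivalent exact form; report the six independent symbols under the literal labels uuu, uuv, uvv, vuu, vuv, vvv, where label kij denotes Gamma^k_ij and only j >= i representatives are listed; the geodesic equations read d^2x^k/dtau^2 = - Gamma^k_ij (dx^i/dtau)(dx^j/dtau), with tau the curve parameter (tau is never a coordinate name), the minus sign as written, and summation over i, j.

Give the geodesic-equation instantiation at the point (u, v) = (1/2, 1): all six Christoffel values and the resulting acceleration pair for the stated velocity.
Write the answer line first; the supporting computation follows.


Answer: Gamma_uuu = 114/685, Gamma_uuv = 0, Gamma_uvv = -2489/2740, Gamma_vuu = 0, Gamma_vuv = 76/131, Gamma_vvv = 0; accelerations (d^2u/dtau^2, d^2v/dtau^2) = (893/274, -456/131)

E = 685/36, F = 0, G = 17161/576 at the point
E_u = 19/3, E_v = 0, F_u = 0, F_v = 0, G_u = 2489/72, G_v = 0
EG - F^2 = 11755285/20736;  g^inv = (20736/11755285) * [[17161/576, 0], [0, 685/36]]
first-kind symbols [ij,l] = (1/2)(d_i g_jl + d_j g_il - d_l g_ij): [uu,u] = E_u/2 = 19/6, [uu,v] = F_u - E_v/2 = 0, [uv,u] = E_v/2 = 0, [uv,v] = G_u/2 = 2489/144, [vv,u] = F_v - G_u/2 = -2489/144, [vv,v] = G_v/2 = 0
Gamma^u_ij = (G*[ij,u] - F*[ij,v])/(EG - F^2), Gamma^v_ij = (E*[ij,v] - F*[ij,u])/(EG - F^2)
Gamma_uuu = 114/685, Gamma_uuv = 0, Gamma_uvv = -2489/2740, Gamma_vuu = 0, Gamma_vuv = 76/131, Gamma_vvv = 0
d^2u/dtau^2 = -(Gamma_uuu*(-3/2)^2 + 2*Gamma_uuv*(-3/2)*(-2) + Gamma_uvv*(-2)^2) = 893/274
d^2v/dtau^2 = -(Gamma_vuu*(-3/2)^2 + 2*Gamma_vuv*(-3/2)*(-2) + Gamma_vvv*(-2)^2) = -456/131


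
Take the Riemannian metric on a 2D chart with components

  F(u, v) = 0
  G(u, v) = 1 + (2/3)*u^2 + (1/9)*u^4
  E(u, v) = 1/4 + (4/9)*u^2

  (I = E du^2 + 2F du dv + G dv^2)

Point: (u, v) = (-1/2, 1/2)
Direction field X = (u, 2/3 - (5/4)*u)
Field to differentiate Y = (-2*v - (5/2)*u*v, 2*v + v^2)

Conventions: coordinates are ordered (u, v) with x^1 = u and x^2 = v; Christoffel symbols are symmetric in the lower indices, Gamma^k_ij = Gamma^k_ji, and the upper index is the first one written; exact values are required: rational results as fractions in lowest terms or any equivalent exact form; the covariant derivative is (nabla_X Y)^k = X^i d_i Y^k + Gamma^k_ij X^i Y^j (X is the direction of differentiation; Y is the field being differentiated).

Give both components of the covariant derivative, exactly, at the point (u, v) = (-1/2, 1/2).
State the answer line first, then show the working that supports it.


Answer: (nabla_X Y)^u = 721/624, (nabla_X Y)^v = 877/208

E = 13/36, F = 0, G = 169/144 at the point
E_u = -4/9, E_v = 0, F_u = 0, F_v = 0, G_u = -13/18, G_v = 0
EG - F^2 = 2197/5184;  g^inv = (5184/2197) * [[169/144, 0], [0, 13/36]]
first-kind symbols [ij,l] = (1/2)(d_i g_jl + d_j g_il - d_l g_ij): [uu,u] = E_u/2 = -2/9, [uu,v] = F_u - E_v/2 = 0, [uv,u] = E_v/2 = 0, [uv,v] = G_u/2 = -13/36, [vv,u] = F_v - G_u/2 = 13/36, [vv,v] = G_v/2 = 0
Gamma^u_ij = (G*[ij,u] - F*[ij,v])/(EG - F^2), Gamma^v_ij = (E*[ij,v] - F*[ij,u])/(EG - F^2)
Gamma_uuu = -8/13, Gamma_uuv = 0, Gamma_uvv = 1, Gamma_vuu = 0, Gamma_vuv = -4/13, Gamma_vvv = 0
X = (-1/2, 31/24), Y = (-3/8, 5/4) at the point


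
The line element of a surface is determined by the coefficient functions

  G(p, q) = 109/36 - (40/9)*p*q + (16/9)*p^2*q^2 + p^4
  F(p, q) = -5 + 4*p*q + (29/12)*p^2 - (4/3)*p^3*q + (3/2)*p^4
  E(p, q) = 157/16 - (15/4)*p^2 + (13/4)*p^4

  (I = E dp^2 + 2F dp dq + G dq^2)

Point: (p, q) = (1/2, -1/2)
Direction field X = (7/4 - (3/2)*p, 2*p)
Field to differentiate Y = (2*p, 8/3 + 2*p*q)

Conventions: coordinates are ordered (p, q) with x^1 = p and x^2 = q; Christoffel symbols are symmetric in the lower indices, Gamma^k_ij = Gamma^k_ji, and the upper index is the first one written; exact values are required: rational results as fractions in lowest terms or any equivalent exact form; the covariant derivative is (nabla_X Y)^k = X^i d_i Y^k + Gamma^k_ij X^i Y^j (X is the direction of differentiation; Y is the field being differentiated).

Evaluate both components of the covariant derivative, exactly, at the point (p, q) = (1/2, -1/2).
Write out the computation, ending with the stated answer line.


E = 581/64, F = -167/32, G = 69/16 at the point
E_p = -17/8, E_q = 0, F_p = 5/3, F_q = 11/6, G_p = 19/6, G_q = -8/3
EG - F^2 = 1525/128;  g^inv = (128/1525) * [[69/16, 167/32], [167/32, 581/64]]
first-kind symbols [ij,l] = (1/2)(d_i g_jl + d_j g_il - d_l g_ij): [pp,p] = E_p/2 = -17/16, [pp,q] = F_p - E_q/2 = 5/3, [pq,p] = E_q/2 = 0, [pq,q] = G_p/2 = 19/12, [qq,p] = F_q - G_p/2 = 1/4, [qq,q] = G_q/2 = -4/3
Gamma^p_ij = (G*[ij,p] - F*[ij,q])/(EG - F^2), Gamma^q_ij = (E*[ij,q] - F*[ij,p])/(EG - F^2)
Gamma_ppp = 3161/9150, Gamma_ppq = 3173/4575, Gamma_pqq = -2258/4575, Gamma_qpp = 14723/18300, Gamma_qpq = 11039/9150, Gamma_qqq = -4147/4575
X = (1, 1), Y = (1, 13/6) at the point

Answer: (nabla_X Y)^p = 15886/4575, (nabla_X Y)^q = 4058/1525
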